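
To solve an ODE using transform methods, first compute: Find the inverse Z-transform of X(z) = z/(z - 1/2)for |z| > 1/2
Standard pair: z/(z-a) <-> a^n * u[n] for causal signals
With a=1/2: x[n]=(1/2)^n * u[n]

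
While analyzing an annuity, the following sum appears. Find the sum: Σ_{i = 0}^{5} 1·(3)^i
Geometric series: S = a(1 - r^n)/(1 - r)
a = 1, r = 3, n = 6
S = 1(1-729)/-2 = 364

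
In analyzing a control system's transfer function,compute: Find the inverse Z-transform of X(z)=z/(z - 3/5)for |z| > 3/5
Standard pair: z/(z-a) <-> a^n * u[n] for causal signals
With a = 3/5: x[n] = (3/5)^n * u[n]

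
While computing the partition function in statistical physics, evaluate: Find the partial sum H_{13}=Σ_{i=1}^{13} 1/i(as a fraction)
H_13=1 + 1/2 + 1/3 + ... + 1/13
=1145993/360360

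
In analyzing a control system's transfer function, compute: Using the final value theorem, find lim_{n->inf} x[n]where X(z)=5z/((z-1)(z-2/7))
Final value theorem: lim x[n]=lim_{z->1} (z-1)*X(z)
(z-1)*X(z)=5z/(z-2/7)
As z->1: 5/(1-2/7)=5/(5/7)=7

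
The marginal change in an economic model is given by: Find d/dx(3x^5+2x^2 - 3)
Power rule: d/dx(ax^n)=n·a·x^(n-1)
Term by term: 15·x^4 + 4·x

Answer: 15x^4 + 4x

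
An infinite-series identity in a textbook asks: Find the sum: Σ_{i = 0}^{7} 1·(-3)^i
Geometric series: S = a(1 - r^n)/(1 - r)
a = 1, r = -3, n = 8
S = 1(1-6561)/4 = -1640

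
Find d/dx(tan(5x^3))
Chain rule: d/dx[tan(u)] = sec²(u)·u' where u = 5x^3
u' = 15x^2

Answer: 15x^2·sec²(5x^3)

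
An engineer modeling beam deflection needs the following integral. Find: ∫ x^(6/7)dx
Power rule: ∫ x^(6/7) dx=x^(13/7)/(13/7)+C

Answer: (7/13)·x^(13/7)+C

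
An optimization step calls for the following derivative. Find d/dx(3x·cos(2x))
Product rule: (fg)'=f'g+fg'
f=3x, f'=3
g=cos(2x), g'=-2·sin(2x)

Answer: 3·cos(2x)-6x·sin(2x)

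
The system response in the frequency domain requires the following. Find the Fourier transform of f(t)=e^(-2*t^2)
The Fourier transform of a Gaussian e^(-a*t^2) is sqrt(pi/a)*e^(-omega^2/(4a)).
With a=2: F(omega)=sqrt(pi/2)*e^(-omega^2/8)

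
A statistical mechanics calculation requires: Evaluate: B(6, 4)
B(x,y) = Γ(x)Γ(y)/Γ(x + y) = (x-1)!(y-1)!/(x + y-1)!
B(6,4) = 5!·3!/9! = 1/504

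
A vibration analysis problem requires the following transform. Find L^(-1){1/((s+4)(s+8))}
Partial fractions: 1/((s+4)(s+8))=A/(s+4)+B/(s+8)
Cover-up: A=1/(s+8)|_{s=-4}=1/4; B=1/(s+4)|_{s=-8}=-1/4
L^(-1)=(1/4)e^(-4t) - (1/4)e^(-8t)

Answer: (1/4)(e^(-4t) - e^(-8t))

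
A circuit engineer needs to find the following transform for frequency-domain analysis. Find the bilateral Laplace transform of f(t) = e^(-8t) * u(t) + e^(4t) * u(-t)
For e^(-8t) * u(t): L=1/(s + 8), Re(s) > -8
For e^(4t) * u(-t): L=-1/(s-4), Re(s) < 4
Combined: F(s)=1/(s + 8) - 1/(s-4), -8 < Re(s) < 4

Answer: 1/(s + 8) - 1/(s-4), ROC: -8 < Re(s) < 4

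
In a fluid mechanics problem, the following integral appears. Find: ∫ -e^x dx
Since d/dx[e^x]=+ e^x, we get -1e^x + C

Answer: -e^x + C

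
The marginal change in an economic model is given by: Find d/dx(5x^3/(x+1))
Quotient rule: (f/g)'=(f'g - fg')/g²
f=5x^3, f'=15x^2
g=x+1, g'=1

Answer: (15x^2·(x+1)-5x^3)/(x+1)²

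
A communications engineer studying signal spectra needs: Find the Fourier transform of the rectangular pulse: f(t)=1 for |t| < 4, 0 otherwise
F(omega)=integral from -4 to 4 of e^(-j*omega*t) dt
=2*sin(4*omega)/omega=8*sinc(4*omega/pi)

Answer: 2*sin(4*omega)/omega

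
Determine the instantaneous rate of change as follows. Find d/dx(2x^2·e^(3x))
Product rule: (fg)'=f'g + fg'
f=2x^2, f'=4x
g=e^(3x), g'=3·e^(3x)

Answer: 4x·e^(3x) + 6x^2·e^(3x)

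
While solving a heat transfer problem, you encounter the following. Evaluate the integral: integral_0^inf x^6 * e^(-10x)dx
This is a Gamma integral. Substitute u = 10x (du = 10 dx):
integral_0^inf x^6*e^(-10x) dx = (1/10^7) integral_0^inf u^6*e^(-u) du
= Gamma(7)/10^7 = 6!/10^7 = 720/10000000

Answer: 9/125000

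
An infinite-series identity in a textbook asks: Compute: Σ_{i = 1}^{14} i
Using formula: Σ i^1=n(n + 1)/2=14·15/2=105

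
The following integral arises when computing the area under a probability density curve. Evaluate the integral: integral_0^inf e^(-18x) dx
integral_0^inf e^(-18x) dx = [-1/18*e^(-18x)]_0^inf
= 0 - (-1/18) = 1/18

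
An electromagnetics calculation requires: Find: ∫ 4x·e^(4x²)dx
Let u = 4x², du = 8x dx
∫ (1/2)e^u du = e^u/2+C

Answer: e^(4x²)/2+C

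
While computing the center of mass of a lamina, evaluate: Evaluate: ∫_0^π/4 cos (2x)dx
Antiderivative: sin(2x)/2
Evaluate at bounds: [sin(2·π/4)/2] - [sin(2·0)/2]
=((1) - (0))/2=1/2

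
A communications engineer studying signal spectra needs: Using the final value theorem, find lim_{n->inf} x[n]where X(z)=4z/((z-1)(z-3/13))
Final value theorem: lim x[n]=lim_{z->1} (z-1) * X(z)
(z-1) * X(z)=4z/(z-3/13)
As z->1: 4/(1-3/13)=4/(10/13)=26/5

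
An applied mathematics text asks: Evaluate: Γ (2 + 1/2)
Γ(n + 1/2) = (2n)!√π/(4^n·n!)
= 24√π/(16·2) = (3/4)·√π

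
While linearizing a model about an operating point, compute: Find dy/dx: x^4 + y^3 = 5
Differentiate: 4x^3+3y^2·(dy/dx)=0
dy/dx=-4x^3/(3y^2)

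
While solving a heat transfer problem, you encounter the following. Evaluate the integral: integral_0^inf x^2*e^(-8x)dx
This is a Gamma integral. Substitute u = 8x (du = 8 dx):
integral_0^inf x^2 * e^(-8x) dx = (1/8^3) integral_0^inf u^2 * e^(-u) du
= Gamma(3)/8^3 = 2!/8^3 = 2/512

Answer: 1/256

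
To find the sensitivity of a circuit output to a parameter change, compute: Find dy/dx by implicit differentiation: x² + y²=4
Differentiate both sides: 2x + 2y·(dy/dx) = 0
Solve: dy/dx = -2x/(2y) = -x/y

Answer: dy/dx = -x/y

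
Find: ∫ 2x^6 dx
Using power rule: ∫ 2x^6 dx = 2/7 x^7+C = (2/7)x^7+C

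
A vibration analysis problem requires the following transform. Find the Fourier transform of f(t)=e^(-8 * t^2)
The Fourier transform of a Gaussian e^(-a*t^2) is sqrt(pi/a)*e^(-omega^2/(4a)).
With a = 8: F(omega) = sqrt(pi/8)*e^(-omega^2/32)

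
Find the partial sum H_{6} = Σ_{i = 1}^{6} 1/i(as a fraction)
H_6=1+1/2+1/3+...+1/6
=49/20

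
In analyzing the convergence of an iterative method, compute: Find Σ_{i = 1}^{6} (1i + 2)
= 1·Σ i+2·6 = 1·21+12 = 33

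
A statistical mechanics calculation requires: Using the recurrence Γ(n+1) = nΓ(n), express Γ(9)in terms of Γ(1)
Γ(9) = 8Γ(8) = 8·7Γ(7) = ... = 8!·Γ(1) = 40320·Γ(1)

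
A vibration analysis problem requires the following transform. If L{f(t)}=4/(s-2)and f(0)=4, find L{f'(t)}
L{f'(t)} = s·F(s) - f(0) = 4s/(s-2) - 4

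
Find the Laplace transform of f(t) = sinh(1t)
L{sinh(at)} = a/(s²-a²)
L{sinh(1t)} = 1/(s²-1)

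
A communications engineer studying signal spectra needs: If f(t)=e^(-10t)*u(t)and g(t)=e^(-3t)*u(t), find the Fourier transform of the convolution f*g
By the convolution theorem: F{f*g} = F(omega)*G(omega)
F(omega) = 1/(10 + j*omega), G(omega) = 1/(3 + j*omega)
F{f*g} = 1/((10 + j*omega)(3 + j*omega))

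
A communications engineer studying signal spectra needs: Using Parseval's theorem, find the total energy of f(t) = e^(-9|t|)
Parseval's theorem: E=integral |f(t)|^2 dt=(1/2pi) integral |F(omega)|^2 domega
E=integral_{-inf}^{inf} e^(-18|t|) dt=2 * integral_0^inf e^(-18t) dt=2/(2 * 9)=1/9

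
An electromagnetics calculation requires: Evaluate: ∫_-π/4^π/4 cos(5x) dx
Antiderivative: sin(5x)/5
Evaluate at bounds: [sin(5·π/4)/5] - [sin(5·-π/4)/5]
= ((-√2/2) - (√2/2))/5 = -√2/5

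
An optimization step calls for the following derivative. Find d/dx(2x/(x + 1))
Quotient rule: (f/g)' = (f'g - fg')/g²
f = 2x, f' = 2
g = x + 1, g' = 1

Answer: (2·(x + 1) - 2x)/(x + 1)²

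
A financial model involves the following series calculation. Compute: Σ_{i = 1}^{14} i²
Using formula: Σ i^2=n(n+1)(2n+1)/6=14·15·29/6=1015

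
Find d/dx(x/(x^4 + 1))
Quotient rule: (f/g)'=(f'g - fg')/g²
f=x, f'=1
g=x^4+1, g'=4x^3

Answer: (1·(x^4+1)-4x^4)/(x^4+1)²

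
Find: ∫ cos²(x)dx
Using identity cos²(u) = (1+cos(2u))/2:
∫ (1+cos(2x))/2 dx = x/2+sin(2x)/4+C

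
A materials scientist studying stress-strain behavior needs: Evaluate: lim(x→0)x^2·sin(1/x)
Squeeze theorem: -|x^2| ≤ x^2·sin(1/x) ≤ |x^2|
Since x^2 → 0 as x → 0, by squeeze theorem the limit is 0

Answer: 0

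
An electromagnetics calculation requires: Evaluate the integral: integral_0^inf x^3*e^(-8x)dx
This is a Gamma integral. Substitute u = 8x (du = 8 dx):
integral_0^inf x^3 * e^(-8x) dx = (1/8^4) integral_0^inf u^3 * e^(-u) du
= Gamma(4)/8^4 = 3!/8^4 = 6/4096

Answer: 3/2048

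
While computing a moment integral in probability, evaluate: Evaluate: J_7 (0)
J_n(0)=0 for all n > 0 (Bessel function of first kind)
J_7(0)=0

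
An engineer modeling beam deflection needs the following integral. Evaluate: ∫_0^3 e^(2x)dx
Antiderivative: (1/2)e^(2x)
Evaluate: (1/2)(e^6-1)

Answer: (e^6-1)/2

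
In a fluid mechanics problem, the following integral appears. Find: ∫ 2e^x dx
Since d/dx[e^x] = +e^x, we get 2e^x+C

Answer: 2e^x+C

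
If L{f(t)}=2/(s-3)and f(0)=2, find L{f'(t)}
L{f'(t)} = s·F(s) - f(0) = 2s/(s-3) - 2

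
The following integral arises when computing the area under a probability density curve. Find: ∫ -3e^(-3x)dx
Since d/dx[e^(-3x)]=-3e^(-3x), we get 1 e^(-3x) + C

Answer: e^(-3x) + C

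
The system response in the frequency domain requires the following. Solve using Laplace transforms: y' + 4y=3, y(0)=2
Take L of both sides: sY(s)-2+4Y(s)=3/s
Y(s)(s+4)=3/s+2
Y(s)=3/(s(s+4))+2/(s+4)
Partial fractions: 3/(s(s+4))=(3/4)/s - (3/4)/(s+4)
So Y(s)=(3/4)/s+(5/4)/(s+4)
Inverse transform (L^(-1){1/s}=1, L^(-1){1/(s+4)}=e^(-4t)):

Answer: y(t)=3/4+(5/4)·e^(-4t)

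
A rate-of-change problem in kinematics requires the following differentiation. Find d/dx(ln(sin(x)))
Chain rule: d/dx[ln(u)] = u'/u where u = sin(x)
u' = cos(x)

Answer: (cos(x))/(sin(x))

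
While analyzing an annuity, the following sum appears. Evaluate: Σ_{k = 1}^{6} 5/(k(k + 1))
Partial fractions: 5/(k(k + 1)) = 5/k - 5/(k + 1)
Telescoping sum: 5(1 - 1/7) = 5·6/7

Answer: 30/7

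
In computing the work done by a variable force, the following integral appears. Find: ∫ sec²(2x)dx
Since d/dx[tan(2x)]=2sec²(2x), integral=tan(2x)/2 + C

Answer: (1/2)tan(2x) + C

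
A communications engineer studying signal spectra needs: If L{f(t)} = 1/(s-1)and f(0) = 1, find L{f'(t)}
L{f'(t)} = s·F(s) - f(0) = s/(s-1) - 1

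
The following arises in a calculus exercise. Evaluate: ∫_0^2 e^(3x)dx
Antiderivative: (1/3)e^(3x)
Evaluate: (1/3)(e^6-1)

Answer: (e^6-1)/3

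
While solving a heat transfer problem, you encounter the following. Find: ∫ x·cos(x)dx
By parts: u=x, dv=cos(x) dx
du=dx, v=sin(x)
=x·sin(x)+cos(x)+C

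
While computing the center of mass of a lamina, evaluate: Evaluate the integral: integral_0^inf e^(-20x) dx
integral_0^inf e^(-20x) dx = [-1/20 * e^(-20x)]_0^inf
= 0 - (-1/20) = 1/20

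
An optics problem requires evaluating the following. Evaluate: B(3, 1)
B(x,y)=Γ(x)Γ(y)/Γ(x + y)=(x-1)!(y-1)!/(x + y-1)!
B(3,1)=2!·0!/3!=1/3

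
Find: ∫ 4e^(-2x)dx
Since d/dx[e^(-2x)] = -2e^(-2x), we get -2 e^(-2x) + C

Answer: -2e^(-2x) + C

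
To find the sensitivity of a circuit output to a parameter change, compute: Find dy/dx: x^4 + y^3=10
Differentiate: 4x^3+3y^2·(dy/dx)=0
dy/dx=-4x^3/(3y^2)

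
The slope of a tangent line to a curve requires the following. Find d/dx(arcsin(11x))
d/dx[arcsin(u)]=u'/√(1-u²), u=11x, u'=11

Answer: 11/√(1-121x²)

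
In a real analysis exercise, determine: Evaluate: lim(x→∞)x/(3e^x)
Apply L'Hôpital 1 times (∞/∞ each time):
Eventually get 1!/(3e^x) → 0

Answer: 0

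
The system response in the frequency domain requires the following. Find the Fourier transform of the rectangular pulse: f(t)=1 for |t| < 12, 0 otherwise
F(omega)=integral from -12 to 12 of e^(-j * omega * t) dt
=2 * sin(12 * omega)/omega=24 * sinc(12 * omega/pi)

Answer: 2 * sin(12 * omega)/omega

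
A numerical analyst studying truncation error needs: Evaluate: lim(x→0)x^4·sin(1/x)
Squeeze theorem: -|x^4| ≤ x^4·sin(1/x) ≤ |x^4|
Since x^4 → 0 as x → 0, by squeeze theorem the limit is 0

Answer: 0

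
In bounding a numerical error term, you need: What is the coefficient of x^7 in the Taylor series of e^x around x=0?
Taylor series of e^x=Σ x^n/n!
Coefficient of x^7=1/7!=1/5040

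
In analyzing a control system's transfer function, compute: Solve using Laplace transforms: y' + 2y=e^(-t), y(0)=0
Take L: sY - 0+2Y=1/(s+1)
Y(s+2)=1/(s+1)+0
Y=1/((s+1)(s+2))+0/(s+2)
Partial fractions: 1/((s+1)(s+2))=1/(s+1)-1/(s+2)
So Y=1/(s+1)-1/(s+2)
Inverse Laplace transform (L^(-1){1/(s+1)}=e^(-t), L^(-1){1/(s+2)}=e^(-2t)):

Answer: y(t)=1·e^(-t) - e^(-2t)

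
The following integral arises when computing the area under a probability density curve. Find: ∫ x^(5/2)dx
Power rule: ∫ x^(5/2) dx = x^(7/2)/(7/2)+C

Answer: (2/7)·x^(7/2)+C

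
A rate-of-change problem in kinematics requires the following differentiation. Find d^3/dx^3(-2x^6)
Apply power rule 3 times:
d^1: -12x^5
d^2: -60x^4
d^3: -240x^3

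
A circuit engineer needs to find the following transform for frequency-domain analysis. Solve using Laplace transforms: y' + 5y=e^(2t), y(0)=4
Take L: sY - 4+5Y=1/(s-2)
Y(s+5)=1/(s-2)+4
Y=1/((s-2)(s+5))+4/(s+5)
Partial fractions: 1/((s-2)(s+5))=(1/7)/(s-2) - (1/7)/(s+5)
So Y=(1/7)/(s-2)+(27/7)/(s+5)
Inverse Laplace transform (L^(-1){1/(s-2)}=e^(2t), L^(-1){1/(s+5)}=e^(-5t)):

Answer: y(t)=(1/7)·e^(2t)+(27/7)·e^(-5t)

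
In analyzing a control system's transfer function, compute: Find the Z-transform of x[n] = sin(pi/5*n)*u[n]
Z{sin(w0 * n) * u[n]} = z * sin(w0)/(z^2 - 2z * cos(w0) + 1)
With w0 = pi/5: X(z) = z * sin(pi/5)/(z^2 - 2z * cos(pi/5) + 1)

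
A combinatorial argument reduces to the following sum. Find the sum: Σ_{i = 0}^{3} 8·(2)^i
Geometric series: S=a(1 - r^n)/(1 - r)
a=8, r=2, n=4
S=8(1-16)/-1=120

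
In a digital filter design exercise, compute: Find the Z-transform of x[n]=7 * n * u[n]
Z{n * u[n]} = z/(z-1)^2
By linearity: Z{7 * n * u[n]} = 7z/(z-1)^2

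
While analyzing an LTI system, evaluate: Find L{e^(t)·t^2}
First shifting: L{e^(at)f(t)} = F(s-a)
L{t^2} = 2/s^3
Shift s → s-1: 2/(s-1)^3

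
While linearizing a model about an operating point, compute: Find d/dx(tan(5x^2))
Chain rule: d/dx[tan(u)]=sec²(u)·u' where u=5x^2
u'=10x

Answer: 10x·sec²(5x^2)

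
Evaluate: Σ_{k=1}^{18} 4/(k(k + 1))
Partial fractions: 4/(k(k+1))=4/k - 4/(k+1)
Telescoping sum: 4(1-1/19)=4·18/19

Answer: 72/19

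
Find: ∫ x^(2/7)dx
Power rule: ∫ x^(2/7) dx = x^(9/7)/(9/7) + C

Answer: (7/9)·x^(9/7) + C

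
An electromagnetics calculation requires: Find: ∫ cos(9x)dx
Using substitution u=9x: ∫ cos(u) du/9=sin(u)/9 + C

Answer: (1/9)sin(9x) + C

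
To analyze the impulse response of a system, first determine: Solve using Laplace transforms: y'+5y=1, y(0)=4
Take L of both sides: sY(s)-4+5Y(s) = 1/s
Y(s)(s+5) = 1/s+4
Y(s) = 1/(s(s+5))+4/(s+5)
Partial fractions: 1/(s(s+5)) = (1/5)/s - (1/5)/(s+5)
So Y(s) = (1/5)/s+(19/5)/(s+5)
Inverse transform (L^(-1){1/s} = 1, L^(-1){1/(s+5)} = e^(-5t)):

Answer: y(t) = 1/5+(19/5)·e^(-5t)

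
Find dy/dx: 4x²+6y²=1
Differentiate: 8x+12y·(dy/dx) = 0
dy/dx = -8x/(12y) = -(2/3)·(x/y)

Answer: dy/dx = -(2/3)·(x/y)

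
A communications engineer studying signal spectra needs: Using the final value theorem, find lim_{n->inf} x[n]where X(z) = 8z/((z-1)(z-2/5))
Final value theorem: lim x[n] = lim_{z->1} (z-1) * X(z)
(z-1) * X(z) = 8z/(z-2/5)
As z->1: 8/(1 - 2/5) = 8/(3/5) = 40/3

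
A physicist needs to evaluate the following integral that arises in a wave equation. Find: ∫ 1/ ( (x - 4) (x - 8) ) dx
Partial fractions: 1/((x-4)(x-8)) = A/(x-4)+B/(x-8)
A = -1/4, B = 1/4
∫ [-1/4· 1/(x-4)+1/4· 1/(x-8)] dx
= (1/4)[ln|x-8| - ln|x-4|]+C

Answer: (1/4)·ln|(x-8)/(x-4)|+C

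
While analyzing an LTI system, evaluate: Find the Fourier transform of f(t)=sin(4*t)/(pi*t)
sin(W * t)/(pi * t) = (W/pi) * sinc(W * t/pi) is the impulse response of the ideal low-pass filter with cutoff W (here W = 4).
Its Fourier transform is a rectangular function:
F(omega) = 1 for |omega| < 4, 0 otherwise

Answer: rect(omega/8) [i.e., 1 for |omega| < 4, 0 otherwise]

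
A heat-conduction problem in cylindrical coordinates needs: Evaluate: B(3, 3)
B(x,y) = Γ(x)Γ(y)/Γ(x + y) = (x-1)!(y-1)!/(x + y-1)!
B(3,3) = 2!·2!/5! = 1/30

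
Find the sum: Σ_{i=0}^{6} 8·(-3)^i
Geometric series: S=a(1 - r^n)/(1 - r)
a=8, r=-3, n=7
S=8(1+2187)/4=4376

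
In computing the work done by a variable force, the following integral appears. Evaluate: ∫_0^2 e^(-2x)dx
Antiderivative: (1/(-2))e^(-2x)
Evaluate: (1/(-2))(e^-4 - 1)

Answer: (e^-4 - 1)/(-2)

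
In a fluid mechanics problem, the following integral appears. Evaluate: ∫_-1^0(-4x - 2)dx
Step 1: Find antiderivative F(x) = -2x^2-2x
Step 2: F(0) - F(-1) = 0 - (0) = 0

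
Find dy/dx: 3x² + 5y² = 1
Differentiate: 6x + 10y·(dy/dx) = 0
dy/dx = -6x/(10y) = -(3/5)·(x/y)

Answer: dy/dx = -(3/5)·(x/y)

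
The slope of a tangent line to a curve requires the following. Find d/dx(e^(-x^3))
Chain rule: d/dx[e^u]=e^u · u' where u=-x^3
u'=-3x^2

Answer: -3x^2·e^(-x^3)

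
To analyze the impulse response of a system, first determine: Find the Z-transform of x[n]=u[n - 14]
Using the time-shift property: Z{u[n-14]} = z^(-14) * z/(z-1)
= z^(-13)/(z-1)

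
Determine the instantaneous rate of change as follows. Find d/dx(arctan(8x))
d/dx[arctan(u)] = u'/(1+u²), u = 8x, u' = 8

Answer: 8/(1+64x²)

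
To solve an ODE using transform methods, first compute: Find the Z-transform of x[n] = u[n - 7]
Using the time-shift property: Z{u[n-7]}=z^(-7) * z/(z-1)
=z^(-6)/(z-1)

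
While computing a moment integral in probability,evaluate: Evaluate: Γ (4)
Γ(n)=(n-1)! for positive integers
Γ(4)=3!=6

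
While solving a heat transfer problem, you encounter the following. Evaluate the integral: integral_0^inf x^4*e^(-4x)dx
This is a Gamma integral. Substitute u=4x (du=4 dx):
integral_0^inf x^4 * e^(-4x) dx=(1/4^5) integral_0^inf u^4 * e^(-u) du
=Gamma(5)/4^5=4!/4^5=24/1024

Answer: 3/128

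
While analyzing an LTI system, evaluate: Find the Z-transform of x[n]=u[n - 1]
Using the time-shift property: Z{u[n-1]}=z^(-1) * z/(z-1)
=z^(0)/(z-1)

Answer: 1/(z-1)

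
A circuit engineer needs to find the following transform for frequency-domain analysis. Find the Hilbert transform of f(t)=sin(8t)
The Hilbert transform shifts each frequency component by -pi/2.
H{sin(wt)}=-cos(wt)
With w=8: H{sin(8t)}=-cos(8t)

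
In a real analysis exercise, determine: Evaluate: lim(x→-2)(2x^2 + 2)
Polynomial is continuous, so substitute x = -2:
2·(-2)^2+2 = 10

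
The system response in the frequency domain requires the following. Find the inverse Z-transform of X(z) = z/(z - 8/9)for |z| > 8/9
Standard pair: z/(z-a) <-> a^n * u[n] for causal signals
With a = 8/9: x[n] = (8/9)^n * u[n]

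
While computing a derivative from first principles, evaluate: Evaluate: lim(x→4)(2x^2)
Polynomial is continuous, so substitute x=4:
2·4^2=32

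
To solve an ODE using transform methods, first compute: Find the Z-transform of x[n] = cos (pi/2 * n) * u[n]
Z{cos(w0*n)*u[n]}=z(z - cos(w0))/(z^2 - 2z*cos(w0) + 1)
With w0=pi/2: X(z)=z(z - cos(pi/2))/(z^2 - 2z*cos(pi/2) + 1)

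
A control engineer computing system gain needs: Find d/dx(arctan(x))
d/dx[arctan(u)] = u'/(1+u²), u = x, u' = 1

Answer: 1/(1+x²)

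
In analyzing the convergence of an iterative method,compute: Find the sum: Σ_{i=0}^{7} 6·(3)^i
Geometric series: S=a(1 - r^n)/(1 - r)
a=6, r=3, n=8
S=6(1-6561)/-2=19680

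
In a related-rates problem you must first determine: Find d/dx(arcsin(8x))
d/dx[arcsin(u)]=u'/√(1-u²), u=8x, u'=8

Answer: 8/√(1 - 64x²)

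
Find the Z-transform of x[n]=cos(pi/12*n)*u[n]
Z{cos(w0*n)*u[n]}=z(z - cos(w0))/(z^2 - 2z*cos(w0) + 1)
With w0=pi/12: X(z)=z(z - cos(pi/12))/(z^2 - 2z*cos(pi/12) + 1)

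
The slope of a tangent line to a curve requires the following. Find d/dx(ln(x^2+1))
Chain rule: d/dx[ln(u)] = u'/u where u = x^2 + 1
u' = 2x

Answer: (2x)/(x^2 + 1)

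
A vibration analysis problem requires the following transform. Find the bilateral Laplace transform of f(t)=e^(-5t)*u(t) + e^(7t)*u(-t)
For e^(-5t)*u(t): L = 1/(s + 5), Re(s) > -5
For e^(7t)*u(-t): L = -1/(s-7), Re(s) < 7
Combined: F(s) = 1/(s + 5) - 1/(s-7), -5 < Re(s) < 7

Answer: 1/(s + 5) - 1/(s-7), ROC: -5 < Re(s) < 7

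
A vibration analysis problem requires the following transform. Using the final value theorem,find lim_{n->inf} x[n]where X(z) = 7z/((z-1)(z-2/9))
Final value theorem: lim x[n] = lim_{z->1} (z-1) * X(z)
(z-1) * X(z) = 7z/(z-2/9)
As z->1: 7/(1 - 2/9) = 7/(7/9) = 9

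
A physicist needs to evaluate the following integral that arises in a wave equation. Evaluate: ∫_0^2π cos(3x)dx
Antiderivative: sin(3x)/3
Evaluate at bounds: [sin(3·2π)/3] - [sin(3·0)/3]
= ((0) - (0))/3 = 0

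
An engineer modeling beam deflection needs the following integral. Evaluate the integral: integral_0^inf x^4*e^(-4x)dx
This is a Gamma integral. Substitute u = 4x (du = 4 dx):
integral_0^inf x^4 * e^(-4x) dx = (1/4^5) integral_0^inf u^4 * e^(-u) du
= Gamma(5)/4^5 = 4!/4^5 = 24/1024

Answer: 3/128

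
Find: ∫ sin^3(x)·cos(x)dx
Let u = sin(x), du = cos(x) dx
∫ u^3 du = u^4/4 + C

Answer: sin^4(x)/4 + C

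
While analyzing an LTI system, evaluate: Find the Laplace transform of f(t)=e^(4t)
L{e^(at)}=1/(s-a)
L{e^(4t)}=1/(s-4)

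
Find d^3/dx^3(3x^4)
Apply power rule 3 times:
d^1: 12x^3
d^2: 36x^2
d^3: 72x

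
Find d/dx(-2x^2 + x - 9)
Power rule: d/dx(ax^n) = n·a·x^(n-1)
Term by term: -4·x+1

Answer: -4x+1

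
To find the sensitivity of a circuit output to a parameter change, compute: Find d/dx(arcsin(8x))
d/dx[arcsin(u)] = u'/√(1-u²), u = 8x, u' = 8

Answer: 8/√(1-64x²)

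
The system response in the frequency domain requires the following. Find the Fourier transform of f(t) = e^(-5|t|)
Using the standard pair: F{e^(-a|t|)} = 2a/(a^2+omega^2)
With a = 5: F(omega) = 10/(25+omega^2)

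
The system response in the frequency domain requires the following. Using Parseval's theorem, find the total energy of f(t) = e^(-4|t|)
Parseval's theorem: E = integral |f(t)|^2 dt = (1/2pi) integral |F(omega)|^2 domega
E = integral_{-inf}^{inf} e^(-8|t|) dt = 2 * integral_0^inf e^(-8t) dt = 2/(2 * 4) = 1/4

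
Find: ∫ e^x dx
Since d/dx[e^x]=+e^x, we get 1e^x+C

Answer: e^x+C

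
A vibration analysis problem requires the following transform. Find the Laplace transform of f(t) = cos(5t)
L{cos(wt)} = s/(s² + w²)
L{cos(5t)} = s/(s² + 25)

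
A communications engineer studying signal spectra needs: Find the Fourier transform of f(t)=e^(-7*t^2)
The Fourier transform of a Gaussian e^(-a*t^2) is sqrt(pi/a)*e^(-omega^2/(4a)).
With a = 7: F(omega) = sqrt(pi/7)*e^(-omega^2/28)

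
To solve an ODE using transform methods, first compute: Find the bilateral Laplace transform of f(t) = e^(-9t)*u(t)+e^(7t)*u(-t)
For e^(-9t) * u(t): L = 1/(s+9), Re(s) > -9
For e^(7t) * u(-t): L = -1/(s-7), Re(s) < 7
Combined: F(s) = 1/(s+9)-1/(s-7), -9 < Re(s) < 7

Answer: 1/(s+9)-1/(s-7), ROC: -9 < Re(s) < 7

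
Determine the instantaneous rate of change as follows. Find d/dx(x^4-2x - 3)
Power rule: d/dx(ax^n) = n·a·x^(n-1)
Term by term: 4·x^3 - 2

Answer: 4x^3 - 2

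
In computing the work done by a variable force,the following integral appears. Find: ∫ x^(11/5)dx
Power rule: ∫ x^(11/5) dx=x^(16/5)/(16/5)+C

Answer: (5/16)·x^(16/5)+C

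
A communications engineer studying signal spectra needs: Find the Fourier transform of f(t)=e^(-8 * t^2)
The Fourier transform of a Gaussian e^(-a * t^2) is sqrt(pi/a) * e^(-omega^2/(4a)).
With a=8: F(omega)=sqrt(pi/8) * e^(-omega^2/32)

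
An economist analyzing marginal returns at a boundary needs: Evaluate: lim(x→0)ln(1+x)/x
L'Hôpital (0/0): lim 1/(1+x) / 1 = 1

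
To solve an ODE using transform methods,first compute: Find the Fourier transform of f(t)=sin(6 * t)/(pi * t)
sin(W*t)/(pi*t)=(W/pi)*sinc(W*t/pi) is the impulse response of the ideal low-pass filter with cutoff W (here W=6).
Its Fourier transform is a rectangular function:
F(omega)=1 for |omega| < 6, 0 otherwise

Answer: rect(omega/12) [i.e., 1 for |omega| < 6, 0 otherwise]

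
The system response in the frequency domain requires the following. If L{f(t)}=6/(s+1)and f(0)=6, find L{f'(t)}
L{f'(t)}=s·F(s) - f(0)=6s/(s + 1) - 6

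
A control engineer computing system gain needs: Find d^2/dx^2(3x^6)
Apply power rule 2 times:
d^1: 18x^5
d^2: 90x^4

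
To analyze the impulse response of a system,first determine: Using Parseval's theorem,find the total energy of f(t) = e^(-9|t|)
Parseval's theorem: E = integral |f(t)|^2 dt = (1/2pi) integral |F(omega)|^2 domega
E = integral_{-inf}^{inf} e^(-18|t|) dt = 2*integral_0^inf e^(-18t) dt = 2/(2*9) = 1/9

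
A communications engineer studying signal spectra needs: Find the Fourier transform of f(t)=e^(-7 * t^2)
The Fourier transform of a Gaussian e^(-a*t^2) is sqrt(pi/a)*e^(-omega^2/(4a)).
With a=7: F(omega)=sqrt(pi/7)*e^(-omega^2/28)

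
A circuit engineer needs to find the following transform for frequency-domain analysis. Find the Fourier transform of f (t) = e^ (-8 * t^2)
The Fourier transform of a Gaussian e^(-a * t^2) is sqrt(pi/a) * e^(-omega^2/(4a)).
With a = 8: F(omega) = sqrt(pi/8) * e^(-omega^2/32)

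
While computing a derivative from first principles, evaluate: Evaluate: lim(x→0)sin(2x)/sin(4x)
sin(u) ≈ u for small u:
sin(2x)/sin(4x) ≈ 2x/(4x) = 2/4

Answer: 1/2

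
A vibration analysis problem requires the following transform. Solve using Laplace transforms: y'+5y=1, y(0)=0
Take L of both sides: sY(s) - 0 + 5Y(s)=1/s
Y(s)(s + 5)=1/s + 0
Y(s)=1/(s(s + 5)) + 0/(s + 5)
Partial fractions: 1/(s(s + 5))=(1/5)/s - (1/5)/(s + 5)
So Y(s)=(1/5)/s - (1/5)/(s + 5)
Inverse transform (L^(-1){1/s}=1, L^(-1){1/(s + 5)}=e^(-5t)):

Answer: y(t)=1/5 - (1/5)·e^(-5t)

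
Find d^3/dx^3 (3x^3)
Apply power rule 3 times:
d^1: 9x^2
d^2: 18x
d^3: 18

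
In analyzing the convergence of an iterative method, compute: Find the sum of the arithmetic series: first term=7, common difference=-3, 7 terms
Last term: a_n=7 + (7 - 1)·-3=-11
Sum=n(a_1 + a_n)/2=7(7 + (-11))/2=-14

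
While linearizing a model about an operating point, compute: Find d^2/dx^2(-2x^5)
Apply power rule 2 times:
d^1: -10x^4
d^2: -40x^3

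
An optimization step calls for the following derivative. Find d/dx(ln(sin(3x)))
Chain rule: d/dx[ln(u)] = u'/u where u = sin(3x)
u' = 3cos(3x)

Answer: (3cos(3x))/(sin(3x))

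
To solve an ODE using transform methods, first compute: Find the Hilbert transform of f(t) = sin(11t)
The Hilbert transform shifts each frequency component by -pi/2.
H{sin(wt)} = -cos(wt)
With w = 11: H{sin(11t)} = -cos(11t)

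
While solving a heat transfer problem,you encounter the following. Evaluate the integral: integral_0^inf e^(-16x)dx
integral_0^inf e^(-16x) dx = [-1/16 * e^(-16x)]_0^inf
= 0 - (-1/16) = 1/16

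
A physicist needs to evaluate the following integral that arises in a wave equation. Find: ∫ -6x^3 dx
Using power rule: ∫ -6x^3 dx=-6/4 x^4 + C=(-3/2)x^4 + C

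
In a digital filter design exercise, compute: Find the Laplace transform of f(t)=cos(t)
L{cos(wt)} = s/(s²+w²)
L{cos(t)} = s/(s²+1)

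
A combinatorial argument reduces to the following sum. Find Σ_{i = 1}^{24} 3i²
=3·n(n+1)(2n+1)/6=3·24·25·49/6=14700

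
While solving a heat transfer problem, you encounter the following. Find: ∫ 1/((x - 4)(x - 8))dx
Partial fractions: 1/((x-4)(x-8)) = A/(x-4)+B/(x-8)
A = -1/4, B = 1/4
∫ [-1/4· 1/(x-4)+1/4· 1/(x-8)] dx
= (1/4)[ln|x-8| - ln|x-4|]+C

Answer: (1/4)·ln|(x-8)/(x-4)|+C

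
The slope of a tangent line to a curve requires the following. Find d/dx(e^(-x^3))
Chain rule: d/dx[e^u] = e^u · u' where u = -x^3
u' = -3x^2

Answer: -3x^2·e^(-x^3)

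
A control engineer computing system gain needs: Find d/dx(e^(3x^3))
Chain rule: d/dx[e^u] = e^u · u' where u = 3x^3
u' = 9x^2

Answer: 9x^2·e^(3x^3)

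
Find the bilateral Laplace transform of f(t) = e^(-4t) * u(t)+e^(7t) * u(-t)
For e^(-4t)*u(t): L=1/(s+4), Re(s) > -4
For e^(7t)*u(-t): L=-1/(s-7), Re(s) < 7
Combined: F(s)=1/(s+4)-1/(s-7), -4 < Re(s) < 7

Answer: 1/(s+4)-1/(s-7), ROC: -4 < Re(s) < 7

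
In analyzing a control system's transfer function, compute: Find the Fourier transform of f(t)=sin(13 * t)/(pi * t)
sin(W*t)/(pi*t) = (W/pi)*sinc(W*t/pi) is the impulse response of the ideal low-pass filter with cutoff W (here W = 13).
Its Fourier transform is a rectangular function:
F(omega) = 1 for |omega| < 13, 0 otherwise

Answer: rect(omega/26) [i.e., 1 for |omega| < 13, 0 otherwise]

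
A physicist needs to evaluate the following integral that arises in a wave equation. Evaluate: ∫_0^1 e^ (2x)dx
Antiderivative: (1/2)e^(2x)
Evaluate: (1/2)(e^2-1)

Answer: (e^2-1)/2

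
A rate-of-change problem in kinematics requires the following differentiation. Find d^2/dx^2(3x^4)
Apply power rule 2 times:
d^1: 12x^3
d^2: 36x^2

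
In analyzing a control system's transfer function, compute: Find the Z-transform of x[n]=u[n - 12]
Using the time-shift property: Z{u[n-12]}=z^(-12) * z/(z-1)
=z^(-11)/(z-1)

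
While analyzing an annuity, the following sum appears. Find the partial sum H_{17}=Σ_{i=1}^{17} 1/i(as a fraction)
H_17 = 1+1/2+1/3+...+1/17
= 42142223/12252240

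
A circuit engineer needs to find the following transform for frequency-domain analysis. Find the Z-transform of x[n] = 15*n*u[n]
Z{n*u[n]} = z/(z-1)^2
By linearity: Z{15*n*u[n]} = 15z/(z-1)^2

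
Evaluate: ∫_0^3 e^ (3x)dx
Antiderivative: (1/3)e^(3x)
Evaluate: (1/3)(e^9-1)

Answer: (e^9-1)/3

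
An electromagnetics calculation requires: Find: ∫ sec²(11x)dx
Since d/dx[tan(11x)]=11sec²(11x), integral=tan(11x)/11 + C

Answer: (1/11)tan(11x) + C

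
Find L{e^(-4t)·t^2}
First shifting: L{e^(at)f(t)} = F(s-a)
L{t^2} = 2/s^3
Shift s → s + 4: 2/(s + 4)^3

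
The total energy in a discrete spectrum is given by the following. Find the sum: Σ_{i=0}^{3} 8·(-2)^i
Geometric series: S = a(1 - r^n)/(1 - r)
a = 8, r = -2, n = 4
S = 8(1-16)/3 = -40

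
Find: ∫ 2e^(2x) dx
Since d/dx[e^(2x)]=2e^(2x), we get 1 e^(2x) + C

Answer: e^(2x) + C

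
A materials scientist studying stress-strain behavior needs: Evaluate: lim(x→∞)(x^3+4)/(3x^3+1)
Divide numerator and denominator by x^3:
lim (1+4/x^3)/(3+1/x^3) = 1/3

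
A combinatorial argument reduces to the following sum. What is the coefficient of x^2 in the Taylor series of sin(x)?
sin(x) has only odd powers. Coefficient of x^2 = 0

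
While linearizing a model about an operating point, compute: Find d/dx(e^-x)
Chain rule: d/dx[e^u]=e^u · u' where u=-x
u'=-1

Answer: -1·e^-x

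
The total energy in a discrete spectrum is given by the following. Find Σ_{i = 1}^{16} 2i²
= 2·n(n + 1)(2n + 1)/6 = 2·16·17·33/6 = 2992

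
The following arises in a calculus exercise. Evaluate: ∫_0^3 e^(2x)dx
Antiderivative: (1/2)e^(2x)
Evaluate: (1/2)(e^6-1)

Answer: (e^6-1)/2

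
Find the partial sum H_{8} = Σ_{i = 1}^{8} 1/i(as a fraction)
H_8=1+1/2+1/3+...+1/8
=761/280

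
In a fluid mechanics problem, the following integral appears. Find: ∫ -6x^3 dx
Using power rule: ∫ -6x^3 dx=-6/4 x^4 + C=(-3/2)x^4 + C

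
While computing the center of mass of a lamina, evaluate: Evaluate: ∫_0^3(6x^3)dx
Step 1: Find antiderivative F(x)=(3/2)x^4
Step 2: F(3) - F(0)=243/2 - (0)=243/2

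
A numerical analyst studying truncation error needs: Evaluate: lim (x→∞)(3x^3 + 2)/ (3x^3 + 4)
Divide numerator and denominator by x^3:
lim (3+2/x^3)/(3+4/x^3)=1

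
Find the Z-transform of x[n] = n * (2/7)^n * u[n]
Using the property Z{n * a^n * u[n]}=az/(z-a)^2
With a=2/7: X(z)=(2/7)z/(z - 2/7)^2, |z| > 2/7

Answer: (2/7)z/(z - 2/7)^2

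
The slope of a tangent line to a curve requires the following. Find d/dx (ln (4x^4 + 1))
Chain rule: d/dx[ln(u)]=u'/u where u=4x^4 + 1
u'=16x^3

Answer: (16x^3)/(4x^4 + 1)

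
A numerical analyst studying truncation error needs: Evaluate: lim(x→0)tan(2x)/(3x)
tan(u) ≈ u for small u:
tan(2x)/(3x) ≈ 2x/(3x) = 2/3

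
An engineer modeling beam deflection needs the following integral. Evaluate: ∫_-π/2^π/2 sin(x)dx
Antiderivative: -cos(x)
Evaluate at bounds: [-cos(1·π/2)/1] - [-cos(1·-π/2)/1]
=(-(0)+(0))/1=0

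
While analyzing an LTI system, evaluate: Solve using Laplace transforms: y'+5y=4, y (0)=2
Take L of both sides: sY(s) - 2 + 5Y(s) = 4/s
Y(s)(s + 5) = 4/s + 2
Y(s) = 4/(s(s + 5)) + 2/(s + 5)
Partial fractions: 4/(s(s + 5)) = (4/5)/s - (4/5)/(s + 5)
So Y(s) = (4/5)/s + (6/5)/(s + 5)
Inverse transform (L^(-1){1/s} = 1, L^(-1){1/(s + 5)} = e^(-5t)):

Answer: y(t) = 4/5 + (6/5)·e^(-5t)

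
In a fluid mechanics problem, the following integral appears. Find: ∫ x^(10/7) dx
Power rule: ∫ x^(10/7) dx=x^(17/7)/(17/7) + C

Answer: (7/17)·x^(17/7) + C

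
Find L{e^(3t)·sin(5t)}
First shifting: L{e^(at)f(t)}=F(s-a)
L{sin(5t)}=5/(s²+25)
Shift: 5/((s-3)²+25)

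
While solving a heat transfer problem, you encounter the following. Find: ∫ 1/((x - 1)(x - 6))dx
Partial fractions: 1/((x-1)(x-6))=A/(x-1) + B/(x-6)
A=-1/5, B=1/5
∫ [-1/5· 1/(x-1) + 1/5· 1/(x-6)] dx
=(1/5)[ln|x-6| - ln|x-1|] + C

Answer: (1/5)·ln|(x-6)/(x-1)| + C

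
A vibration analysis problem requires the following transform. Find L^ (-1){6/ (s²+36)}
L^(-1){w/(s²+w²)}=sin(wt)
Here w=6

Answer: sin(6t)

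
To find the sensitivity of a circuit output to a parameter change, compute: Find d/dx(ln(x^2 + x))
Chain rule: d/dx[ln(u)]=u'/u where u=x^2+x
u'=2x+1

Answer: (2x+1)/(x^2+x)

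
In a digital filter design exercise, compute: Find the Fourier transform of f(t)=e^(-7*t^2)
The Fourier transform of a Gaussian e^(-a*t^2) is sqrt(pi/a)*e^(-omega^2/(4a)).
With a = 7: F(omega) = sqrt(pi/7)*e^(-omega^2/28)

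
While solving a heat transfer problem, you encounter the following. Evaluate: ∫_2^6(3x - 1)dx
Step 1: Find antiderivative F(x)=(3/2)x^2 - x
Step 2: F(6) - F(2)=48 - (4)=44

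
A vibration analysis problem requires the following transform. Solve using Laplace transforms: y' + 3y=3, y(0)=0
Take L of both sides: sY(s)-0+3Y(s)=3/s
Y(s)(s+3)=3/s+0
Y(s)=3/(s(s+3))+0/(s+3)
Partial fractions: 3/(s(s+3))=1/s - 1/(s+3)
So Y(s)=1/s - 1/(s+3)
Inverse transform (L^(-1){1/s}=1, L^(-1){1/(s+3)}=e^(-3t)):

Answer: y(t)=1 - e^(-3t)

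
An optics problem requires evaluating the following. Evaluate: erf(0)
erf(0)=0 (error function is odd and erf(0)=0 by definition)

Answer: 0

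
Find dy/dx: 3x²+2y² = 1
Differentiate: 6x+4y·(dy/dx)=0
dy/dx=-6x/(4y)=-(3/2)·(x/y)

Answer: dy/dx=-(3/2)·(x/y)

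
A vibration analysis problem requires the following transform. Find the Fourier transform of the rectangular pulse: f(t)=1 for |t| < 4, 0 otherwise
F(omega)=integral from -4 to 4 of e^(-j*omega*t) dt
=2*sin(4*omega)/omega=8*sinc(4*omega/pi)

Answer: 2*sin(4*omega)/omega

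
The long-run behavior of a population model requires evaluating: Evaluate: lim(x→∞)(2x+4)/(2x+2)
Divide numerator and denominator by x:
lim (2+4/x)/(2+2/x) = 1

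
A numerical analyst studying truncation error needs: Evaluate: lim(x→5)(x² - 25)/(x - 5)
Factor: (x² - 25)=(x-5)(x + 5)
Cancel (x-5): lim(x→5) (x + 5)=10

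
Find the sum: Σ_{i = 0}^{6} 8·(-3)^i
Geometric series: S = a(1 - r^n)/(1 - r)
a = 8, r = -3, n = 7
S = 8(1 + 2187)/4 = 4376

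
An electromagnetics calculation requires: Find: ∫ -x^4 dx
Using power rule: ∫ -x^4 dx = -1/5 x^5+C = (-1/5)x^5+C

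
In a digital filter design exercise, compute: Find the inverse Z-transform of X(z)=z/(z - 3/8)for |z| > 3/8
Standard pair: z/(z-a) <-> a^n * u[n] for causal signals
With a=3/8: x[n]=(3/8)^n * u[n]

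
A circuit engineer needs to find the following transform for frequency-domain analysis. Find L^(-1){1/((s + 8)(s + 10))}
Partial fractions: 1/((s + 8)(s + 10)) = A/(s + 8) + B/(s + 10)
Cover-up: A = 1/(s + 10)|_{s = -8} = 1/2; B = 1/(s + 8)|_{s = -10} = -1/2
L^(-1) = (1/2)e^(-8t) - (1/2)e^(-10t)

Answer: (1/2)(e^(-8t) - e^(-10t))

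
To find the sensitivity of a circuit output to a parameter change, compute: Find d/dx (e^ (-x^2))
Chain rule: d/dx[e^u]=e^u · u' where u=-x^2
u'=-2x

Answer: -2x·e^(-x^2)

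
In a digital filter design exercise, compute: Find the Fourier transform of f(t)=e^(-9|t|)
Using the standard pair: F{e^(-a|t|)}=2a/(a^2+omega^2)
With a=9: F(omega)=18/(81+omega^2)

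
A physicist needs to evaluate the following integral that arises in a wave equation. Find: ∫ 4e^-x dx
Since d/dx[e^-x]=- e^-x, we get -4e^-x+C

Answer: -4e^-x+C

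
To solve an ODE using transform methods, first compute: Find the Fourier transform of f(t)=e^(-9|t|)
Using the standard pair: F{e^(-a|t|)} = 2a/(a^2+omega^2)
With a = 9: F(omega) = 18/(81+omega^2)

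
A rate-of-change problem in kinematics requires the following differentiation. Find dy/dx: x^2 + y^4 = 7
Differentiate: 2x+4y^3·(dy/dx)=0
dy/dx=-2x/(4y^3)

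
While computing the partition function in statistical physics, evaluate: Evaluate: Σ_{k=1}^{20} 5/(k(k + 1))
Partial fractions: 5/(k(k+1)) = 5/k - 5/(k+1)
Telescoping sum: 5(1-1/21) = 5·20/21

Answer: 100/21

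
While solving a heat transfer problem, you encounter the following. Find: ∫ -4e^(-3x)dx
Since d/dx[e^(-3x)] = -3e^(-3x), we get 4/3 e^(-3x)+C

Answer: (4/3)e^(-3x)+C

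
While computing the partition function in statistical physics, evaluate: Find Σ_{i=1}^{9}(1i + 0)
= 1·Σ i + 0·9 = 1·45 + 0 = 45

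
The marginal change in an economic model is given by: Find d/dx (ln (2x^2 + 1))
Chain rule: d/dx[ln(u)]=u'/u where u=2x^2 + 1
u'=4x

Answer: (4x)/(2x^2 + 1)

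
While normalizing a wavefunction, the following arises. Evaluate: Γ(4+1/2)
Γ(n+1/2)=(2n)!√π/(4^n·n!)
=40320√π/(256·24)=(105/16)·√π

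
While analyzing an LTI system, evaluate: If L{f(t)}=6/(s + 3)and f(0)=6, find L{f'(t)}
L{f'(t)}=s·F(s) - f(0)=6s/(s + 3) - 6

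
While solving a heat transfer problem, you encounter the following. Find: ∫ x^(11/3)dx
Power rule: ∫ x^(11/3) dx = x^(14/3)/(14/3) + C

Answer: (3/14)·x^(14/3) + C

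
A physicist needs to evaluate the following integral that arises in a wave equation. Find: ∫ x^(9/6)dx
Power rule: ∫ x^(3/2) dx=x^(5/2)/(5/2) + C

Answer: (2/5)·x^(5/2) + C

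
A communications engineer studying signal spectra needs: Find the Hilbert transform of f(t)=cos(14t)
The Hilbert transform shifts each frequency component by -pi/2.
H{cos(wt)}=sin(wt)
With w=14: H{cos(14t)}=sin(14t)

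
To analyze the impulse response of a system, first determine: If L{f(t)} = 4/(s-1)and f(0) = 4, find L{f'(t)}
L{f'(t)}=s·F(s) - f(0)=4s/(s-1)-4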